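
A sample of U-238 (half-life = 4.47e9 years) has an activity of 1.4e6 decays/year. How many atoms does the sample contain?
N = A/λ = 9.028e15 atoms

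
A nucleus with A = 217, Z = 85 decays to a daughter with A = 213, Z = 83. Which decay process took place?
ΔA = -4, ΔZ = -2 ⇒ alpha decay (α)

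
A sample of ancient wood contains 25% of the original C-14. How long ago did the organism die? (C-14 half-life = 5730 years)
Age = t½ × log₂(1/ratio) = 11460 years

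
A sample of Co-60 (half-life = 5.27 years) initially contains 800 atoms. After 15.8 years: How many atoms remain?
N = N₀(1/2)^(t/t½) = 100.1 atoms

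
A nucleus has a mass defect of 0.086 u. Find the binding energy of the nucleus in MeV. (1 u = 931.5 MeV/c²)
B.E. = Δm × 931.5 = 80.11 MeV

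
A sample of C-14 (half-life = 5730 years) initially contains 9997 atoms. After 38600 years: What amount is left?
N = N₀(1/2)^(t/t½) = 93.75 atoms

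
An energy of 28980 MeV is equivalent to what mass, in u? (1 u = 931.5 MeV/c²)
m = E/c² = 31.11 u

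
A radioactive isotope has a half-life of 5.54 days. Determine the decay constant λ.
λ = ln(2)/t½ = 0.1251 day⁻¹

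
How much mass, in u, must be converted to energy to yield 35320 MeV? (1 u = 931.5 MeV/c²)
m = E/c² = 37.92 u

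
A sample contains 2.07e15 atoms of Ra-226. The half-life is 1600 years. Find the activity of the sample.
A = λN = 8.968e11 decays/year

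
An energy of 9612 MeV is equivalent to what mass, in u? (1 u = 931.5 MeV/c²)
m = E/c² = 10.32 u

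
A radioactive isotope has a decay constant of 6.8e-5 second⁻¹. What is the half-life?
t½ = ln(2)/λ = 10190 seconds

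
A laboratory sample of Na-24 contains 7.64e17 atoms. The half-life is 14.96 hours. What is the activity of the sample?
A = λN = 3.54e16 decays/hour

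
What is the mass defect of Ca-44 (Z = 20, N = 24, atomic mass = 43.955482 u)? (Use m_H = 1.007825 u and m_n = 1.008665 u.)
Δm = Z·m_H + N·m_n − M = 0.409 u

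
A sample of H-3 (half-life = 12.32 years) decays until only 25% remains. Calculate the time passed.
t = t½ × log₂(N₀/N) = 24.64 years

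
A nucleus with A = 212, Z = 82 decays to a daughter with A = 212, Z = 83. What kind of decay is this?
ΔA = 0, ΔZ = +1 ⇒ beta-minus decay (β⁻)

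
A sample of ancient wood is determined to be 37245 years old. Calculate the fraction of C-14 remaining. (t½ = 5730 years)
N/N₀ = (1/2)^(t/t½) = 0.01105 = 1.1%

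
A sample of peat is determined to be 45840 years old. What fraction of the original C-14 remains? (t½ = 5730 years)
N/N₀ = (1/2)^(t/t½) = 0.003906 = 0.391%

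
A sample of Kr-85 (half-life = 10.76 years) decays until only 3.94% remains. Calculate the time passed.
t = t½ × log₂(N₀/N) = 50.2 years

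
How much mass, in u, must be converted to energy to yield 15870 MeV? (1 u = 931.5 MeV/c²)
m = E/c² = 17.04 u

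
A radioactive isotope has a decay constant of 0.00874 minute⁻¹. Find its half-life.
t½ = ln(2)/λ = 79.31 minutes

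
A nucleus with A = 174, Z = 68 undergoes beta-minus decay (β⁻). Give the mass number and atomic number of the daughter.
Daughter: A = 174, Z = 69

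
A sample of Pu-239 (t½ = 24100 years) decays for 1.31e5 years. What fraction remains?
N/N₀ = (1/2)^(t/t½) = 0.0231 = 2.31%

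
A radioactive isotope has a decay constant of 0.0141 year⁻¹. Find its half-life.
t½ = ln(2)/λ = 49.16 years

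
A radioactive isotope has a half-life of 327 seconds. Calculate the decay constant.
λ = ln(2)/t½ = 0.00212 second⁻¹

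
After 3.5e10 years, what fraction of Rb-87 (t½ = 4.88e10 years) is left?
N/N₀ = (1/2)^(t/t½) = 0.6083 = 60.8%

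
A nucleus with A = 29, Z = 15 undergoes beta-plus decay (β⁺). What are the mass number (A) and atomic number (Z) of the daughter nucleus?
Daughter: A = 29, Z = 14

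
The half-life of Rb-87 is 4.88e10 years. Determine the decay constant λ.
λ = ln(2)/t½ = 1.42e-11 year⁻¹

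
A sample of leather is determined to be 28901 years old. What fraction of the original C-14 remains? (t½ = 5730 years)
N/N₀ = (1/2)^(t/t½) = 0.03032 = 3.03%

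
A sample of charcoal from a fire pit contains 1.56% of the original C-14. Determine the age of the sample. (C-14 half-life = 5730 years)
Age = t½ × log₂(1/ratio) = 34390 years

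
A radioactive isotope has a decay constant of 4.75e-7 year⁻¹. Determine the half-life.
t½ = ln(2)/λ = 1.459e6 years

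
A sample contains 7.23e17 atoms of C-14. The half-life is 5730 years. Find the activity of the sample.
A = λN = 8.746e13 decays/year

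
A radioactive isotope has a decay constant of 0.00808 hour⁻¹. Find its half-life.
t½ = ln(2)/λ = 85.79 hours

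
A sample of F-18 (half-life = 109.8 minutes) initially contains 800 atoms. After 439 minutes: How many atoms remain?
N = N₀(1/2)^(t/t½) = 50.06 atoms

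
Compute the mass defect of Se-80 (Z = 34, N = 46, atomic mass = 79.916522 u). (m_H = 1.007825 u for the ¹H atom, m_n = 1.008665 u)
Δm = Z·m_H + N·m_n − M = 0.7481 u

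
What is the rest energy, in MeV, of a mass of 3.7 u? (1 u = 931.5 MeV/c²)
E = mc² = 3447 MeV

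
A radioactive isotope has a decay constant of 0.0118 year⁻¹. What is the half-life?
t½ = ln(2)/λ = 58.74 years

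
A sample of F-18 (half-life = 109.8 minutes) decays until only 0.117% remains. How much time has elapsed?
t = t½ × log₂(N₀/N) = 1069 minutes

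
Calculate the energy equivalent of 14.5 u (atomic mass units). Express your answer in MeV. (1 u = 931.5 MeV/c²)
E = mc² = 13510 MeV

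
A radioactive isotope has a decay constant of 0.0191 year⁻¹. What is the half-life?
t½ = ln(2)/λ = 36.29 years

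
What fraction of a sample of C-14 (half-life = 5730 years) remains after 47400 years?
N/N₀ = (1/2)^(t/t½) = 0.003234 = 0.323%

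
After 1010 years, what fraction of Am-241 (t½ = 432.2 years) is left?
N/N₀ = (1/2)^(t/t½) = 0.1979 = 19.8%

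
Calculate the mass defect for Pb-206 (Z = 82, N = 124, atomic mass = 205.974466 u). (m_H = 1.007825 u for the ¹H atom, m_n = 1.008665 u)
Δm = Z·m_H + N·m_n − M = 1.742 u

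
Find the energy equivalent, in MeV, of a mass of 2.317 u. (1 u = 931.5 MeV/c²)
E = mc² = 2158 MeV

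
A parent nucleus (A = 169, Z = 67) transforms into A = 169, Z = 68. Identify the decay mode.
ΔA = 0, ΔZ = +1 ⇒ beta-minus decay (β⁻)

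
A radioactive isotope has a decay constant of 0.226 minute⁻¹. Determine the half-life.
t½ = ln(2)/λ = 3.067 minutes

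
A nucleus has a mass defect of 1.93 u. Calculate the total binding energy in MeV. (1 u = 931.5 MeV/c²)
B.E. = Δm × 931.5 = 1798 MeV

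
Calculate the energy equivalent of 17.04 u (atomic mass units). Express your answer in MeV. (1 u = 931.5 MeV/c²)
E = mc² = 15870 MeV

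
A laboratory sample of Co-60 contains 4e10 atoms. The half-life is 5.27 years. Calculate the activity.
A = λN = 5.261e9 decays/year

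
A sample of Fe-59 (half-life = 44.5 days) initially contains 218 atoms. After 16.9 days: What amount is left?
N = N₀(1/2)^(t/t½) = 167.5 atoms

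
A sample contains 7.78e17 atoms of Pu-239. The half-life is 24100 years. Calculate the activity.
A = λN = 2.238e13 decays/year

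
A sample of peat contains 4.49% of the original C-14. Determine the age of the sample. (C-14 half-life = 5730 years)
Age = t½ × log₂(1/ratio) = 25650 years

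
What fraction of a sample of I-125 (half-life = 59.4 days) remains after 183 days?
N/N₀ = (1/2)^(t/t½) = 0.1182 = 11.8%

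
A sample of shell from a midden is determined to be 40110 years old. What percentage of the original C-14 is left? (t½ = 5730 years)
N/N₀ = (1/2)^(t/t½) = 0.007812 = 0.781%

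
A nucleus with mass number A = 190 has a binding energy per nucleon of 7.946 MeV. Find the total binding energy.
B.E. = 7.946 × 190 = 1510 MeV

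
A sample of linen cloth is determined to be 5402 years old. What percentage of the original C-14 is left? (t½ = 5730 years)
N/N₀ = (1/2)^(t/t½) = 0.5202 = 52%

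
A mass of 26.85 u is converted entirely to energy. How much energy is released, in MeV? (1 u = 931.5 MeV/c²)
E = mc² = 25010 MeV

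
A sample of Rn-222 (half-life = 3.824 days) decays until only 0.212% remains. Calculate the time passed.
t = t½ × log₂(N₀/N) = 33.96 days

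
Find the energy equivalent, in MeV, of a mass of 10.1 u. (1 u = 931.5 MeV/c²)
E = mc² = 9408 MeV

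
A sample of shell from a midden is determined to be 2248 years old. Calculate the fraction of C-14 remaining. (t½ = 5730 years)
N/N₀ = (1/2)^(t/t½) = 0.7619 = 76.2%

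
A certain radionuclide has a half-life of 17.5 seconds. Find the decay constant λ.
λ = ln(2)/t½ = 0.03961 second⁻¹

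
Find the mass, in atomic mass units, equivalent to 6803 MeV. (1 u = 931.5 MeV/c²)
m = E/c² = 7.303 u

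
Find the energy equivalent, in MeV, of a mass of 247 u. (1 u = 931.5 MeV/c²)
E = mc² = 2.301e5 MeV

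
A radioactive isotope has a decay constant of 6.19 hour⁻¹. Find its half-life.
t½ = ln(2)/λ = 0.112 hours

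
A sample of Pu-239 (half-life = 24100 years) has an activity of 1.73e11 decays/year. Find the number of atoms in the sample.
N = A/λ = 6.015e15 atoms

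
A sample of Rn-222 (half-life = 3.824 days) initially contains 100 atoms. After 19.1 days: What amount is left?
N = N₀(1/2)^(t/t½) = 3.136 atoms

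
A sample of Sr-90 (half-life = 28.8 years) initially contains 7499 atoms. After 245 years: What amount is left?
N = N₀(1/2)^(t/t½) = 20.61 atoms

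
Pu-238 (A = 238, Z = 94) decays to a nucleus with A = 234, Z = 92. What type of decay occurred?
ΔA = -4, ΔZ = -2 ⇒ alpha decay (α)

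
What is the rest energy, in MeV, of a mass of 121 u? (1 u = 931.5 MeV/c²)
E = mc² = 1.127e5 MeV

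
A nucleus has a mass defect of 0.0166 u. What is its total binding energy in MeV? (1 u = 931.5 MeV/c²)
B.E. = Δm × 931.5 = 15.46 MeV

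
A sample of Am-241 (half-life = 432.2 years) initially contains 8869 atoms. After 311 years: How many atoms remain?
N = N₀(1/2)^(t/t½) = 5386 atoms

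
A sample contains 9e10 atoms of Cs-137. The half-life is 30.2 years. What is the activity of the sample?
A = λN = 2.066e9 decays/year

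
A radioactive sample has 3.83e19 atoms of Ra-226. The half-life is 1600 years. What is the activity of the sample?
A = λN = 1.659e16 decays/year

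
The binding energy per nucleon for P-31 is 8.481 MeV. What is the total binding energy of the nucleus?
B.E. = 8.481 × 31 = 262.9 MeV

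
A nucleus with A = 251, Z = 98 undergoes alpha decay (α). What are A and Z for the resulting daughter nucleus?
Daughter: A = 247, Z = 96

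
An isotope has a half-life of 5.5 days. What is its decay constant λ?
λ = ln(2)/t½ = 0.126 day⁻¹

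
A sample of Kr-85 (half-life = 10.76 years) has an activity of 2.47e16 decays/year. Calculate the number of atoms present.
N = A/λ = 3.834e17 atoms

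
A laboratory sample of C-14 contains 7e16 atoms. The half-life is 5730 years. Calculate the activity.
A = λN = 8.468e12 decays/year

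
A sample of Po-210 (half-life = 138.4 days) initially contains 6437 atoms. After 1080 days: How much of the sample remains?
N = N₀(1/2)^(t/t½) = 28.81 atoms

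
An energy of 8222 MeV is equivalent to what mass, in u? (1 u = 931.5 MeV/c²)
m = E/c² = 8.827 u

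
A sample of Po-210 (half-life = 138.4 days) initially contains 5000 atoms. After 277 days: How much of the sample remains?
N = N₀(1/2)^(t/t½) = 1249 atoms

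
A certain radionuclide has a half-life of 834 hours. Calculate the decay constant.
λ = ln(2)/t½ = 8.311e-4 hour⁻¹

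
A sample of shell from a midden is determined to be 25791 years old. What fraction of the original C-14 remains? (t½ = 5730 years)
N/N₀ = (1/2)^(t/t½) = 0.04416 = 4.42%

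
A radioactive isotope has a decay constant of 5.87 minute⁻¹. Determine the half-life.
t½ = ln(2)/λ = 0.1181 minutes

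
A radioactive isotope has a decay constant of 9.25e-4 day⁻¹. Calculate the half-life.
t½ = ln(2)/λ = 749.3 days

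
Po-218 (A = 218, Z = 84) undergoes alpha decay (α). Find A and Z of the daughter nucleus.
Daughter: A = 214, Z = 82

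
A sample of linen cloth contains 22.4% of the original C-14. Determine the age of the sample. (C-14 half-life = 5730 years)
Age = t½ × log₂(1/ratio) = 12370 years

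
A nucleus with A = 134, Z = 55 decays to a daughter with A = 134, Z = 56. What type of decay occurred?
ΔA = 0, ΔZ = +1 ⇒ beta-minus decay (β⁻)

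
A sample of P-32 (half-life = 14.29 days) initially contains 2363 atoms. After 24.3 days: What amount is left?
N = N₀(1/2)^(t/t½) = 727.1 atoms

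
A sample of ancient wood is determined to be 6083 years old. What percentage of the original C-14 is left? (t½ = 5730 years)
N/N₀ = (1/2)^(t/t½) = 0.4791 = 47.9%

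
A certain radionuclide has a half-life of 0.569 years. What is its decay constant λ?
λ = ln(2)/t½ = 1.218 year⁻¹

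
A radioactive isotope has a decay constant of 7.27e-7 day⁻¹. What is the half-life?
t½ = ln(2)/λ = 9.534e5 days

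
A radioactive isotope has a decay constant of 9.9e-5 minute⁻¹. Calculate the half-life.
t½ = ln(2)/λ = 7001 minutes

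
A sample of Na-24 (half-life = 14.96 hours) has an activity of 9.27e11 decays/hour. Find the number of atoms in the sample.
N = A/λ = 2.001e13 atoms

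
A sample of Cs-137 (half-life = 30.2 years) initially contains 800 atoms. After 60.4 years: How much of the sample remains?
N = N₀(1/2)^(t/t½) = 200 atoms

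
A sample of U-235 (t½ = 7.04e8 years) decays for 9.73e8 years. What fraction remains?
N/N₀ = (1/2)^(t/t½) = 0.3837 = 38.4%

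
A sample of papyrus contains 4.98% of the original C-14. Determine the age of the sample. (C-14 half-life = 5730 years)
Age = t½ × log₂(1/ratio) = 24800 years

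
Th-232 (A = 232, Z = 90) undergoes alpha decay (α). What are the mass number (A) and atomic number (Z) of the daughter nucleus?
Daughter: A = 228, Z = 88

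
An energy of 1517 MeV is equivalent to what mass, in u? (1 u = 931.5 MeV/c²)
m = E/c² = 1.629 u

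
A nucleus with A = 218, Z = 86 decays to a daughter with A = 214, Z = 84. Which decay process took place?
ΔA = -4, ΔZ = -2 ⇒ alpha decay (α)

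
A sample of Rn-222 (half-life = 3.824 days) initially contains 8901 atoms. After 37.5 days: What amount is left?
N = N₀(1/2)^(t/t½) = 9.94 atoms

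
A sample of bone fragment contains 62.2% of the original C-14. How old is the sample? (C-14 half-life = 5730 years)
Age = t½ × log₂(1/ratio) = 3925 years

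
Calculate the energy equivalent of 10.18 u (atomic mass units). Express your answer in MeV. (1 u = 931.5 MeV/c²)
E = mc² = 9483 MeV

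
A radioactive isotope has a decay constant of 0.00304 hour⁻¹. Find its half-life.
t½ = ln(2)/λ = 228 hours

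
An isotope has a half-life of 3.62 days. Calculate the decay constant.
λ = ln(2)/t½ = 0.1915 day⁻¹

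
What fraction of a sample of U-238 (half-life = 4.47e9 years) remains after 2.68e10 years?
N/N₀ = (1/2)^(t/t½) = 0.01567 = 1.57%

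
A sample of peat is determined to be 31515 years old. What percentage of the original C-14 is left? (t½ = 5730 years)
N/N₀ = (1/2)^(t/t½) = 0.0221 = 2.21%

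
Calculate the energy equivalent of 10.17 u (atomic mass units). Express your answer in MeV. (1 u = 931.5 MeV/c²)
E = mc² = 9473 MeV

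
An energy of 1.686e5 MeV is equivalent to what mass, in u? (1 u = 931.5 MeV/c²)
m = E/c² = 181 u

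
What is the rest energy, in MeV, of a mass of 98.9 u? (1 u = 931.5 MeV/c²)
E = mc² = 92130 MeV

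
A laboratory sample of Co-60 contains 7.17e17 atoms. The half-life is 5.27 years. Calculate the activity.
A = λN = 9.43e16 decays/year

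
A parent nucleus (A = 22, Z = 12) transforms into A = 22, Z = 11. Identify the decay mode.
ΔA = 0, ΔZ = -1 ⇒ beta-plus decay (β⁺) or electron capture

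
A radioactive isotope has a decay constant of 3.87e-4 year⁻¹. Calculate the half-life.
t½ = ln(2)/λ = 1791 years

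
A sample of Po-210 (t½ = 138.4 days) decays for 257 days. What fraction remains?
N/N₀ = (1/2)^(t/t½) = 0.2761 = 27.6%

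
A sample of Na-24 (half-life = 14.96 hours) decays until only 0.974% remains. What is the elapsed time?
t = t½ × log₂(N₀/N) = 99.96 hours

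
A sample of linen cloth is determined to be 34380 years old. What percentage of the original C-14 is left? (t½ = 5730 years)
N/N₀ = (1/2)^(t/t½) = 0.01562 = 1.56%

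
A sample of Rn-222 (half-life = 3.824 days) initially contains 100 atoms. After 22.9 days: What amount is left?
N = N₀(1/2)^(t/t½) = 1.575 atoms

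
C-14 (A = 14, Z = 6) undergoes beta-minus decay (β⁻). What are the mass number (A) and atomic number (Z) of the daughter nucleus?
Daughter: A = 14, Z = 7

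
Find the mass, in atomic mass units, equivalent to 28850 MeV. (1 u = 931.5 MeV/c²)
m = E/c² = 30.97 u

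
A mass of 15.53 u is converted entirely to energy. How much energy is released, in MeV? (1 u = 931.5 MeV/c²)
E = mc² = 14470 MeV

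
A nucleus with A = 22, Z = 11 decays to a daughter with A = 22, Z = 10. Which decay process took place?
ΔA = 0, ΔZ = -1 ⇒ beta-plus decay (β⁺) or electron capture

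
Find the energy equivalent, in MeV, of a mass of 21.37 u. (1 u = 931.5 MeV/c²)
E = mc² = 19910 MeV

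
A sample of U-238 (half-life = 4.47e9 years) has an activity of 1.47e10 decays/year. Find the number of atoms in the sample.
N = A/λ = 9.48e19 atoms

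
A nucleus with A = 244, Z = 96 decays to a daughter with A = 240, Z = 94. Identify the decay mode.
ΔA = -4, ΔZ = -2 ⇒ alpha decay (α)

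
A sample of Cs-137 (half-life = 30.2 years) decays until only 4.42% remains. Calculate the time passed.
t = t½ × log₂(N₀/N) = 135.9 years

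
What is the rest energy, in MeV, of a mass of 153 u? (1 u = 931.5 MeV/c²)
E = mc² = 1.425e5 MeV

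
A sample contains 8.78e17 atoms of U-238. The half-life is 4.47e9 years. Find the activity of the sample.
A = λN = 1.361e8 decays/year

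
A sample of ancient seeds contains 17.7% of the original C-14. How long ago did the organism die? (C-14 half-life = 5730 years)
Age = t½ × log₂(1/ratio) = 14310 years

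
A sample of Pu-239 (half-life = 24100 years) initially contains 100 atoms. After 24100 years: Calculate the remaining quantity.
N = N₀(1/2)^(t/t½) = 50 atoms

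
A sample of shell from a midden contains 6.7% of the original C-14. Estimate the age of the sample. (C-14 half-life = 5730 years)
Age = t½ × log₂(1/ratio) = 22350 years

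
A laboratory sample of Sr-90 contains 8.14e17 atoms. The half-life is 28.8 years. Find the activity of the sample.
A = λN = 1.959e16 decays/year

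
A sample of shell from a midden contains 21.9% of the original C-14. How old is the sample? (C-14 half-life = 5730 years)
Age = t½ × log₂(1/ratio) = 12550 years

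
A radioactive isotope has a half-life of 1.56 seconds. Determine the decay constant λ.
λ = ln(2)/t½ = 0.4443 second⁻¹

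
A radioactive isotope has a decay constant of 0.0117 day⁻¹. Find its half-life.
t½ = ln(2)/λ = 59.24 days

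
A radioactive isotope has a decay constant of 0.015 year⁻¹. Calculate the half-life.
t½ = ln(2)/λ = 46.21 years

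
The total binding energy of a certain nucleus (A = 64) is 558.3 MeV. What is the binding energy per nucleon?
B.E./A = 558.3/64 = 8.723 MeV/nucleon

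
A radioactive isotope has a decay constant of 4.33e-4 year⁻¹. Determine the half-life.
t½ = ln(2)/λ = 1601 years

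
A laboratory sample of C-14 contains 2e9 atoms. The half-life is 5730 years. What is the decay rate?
A = λN = 2.419e5 decays/year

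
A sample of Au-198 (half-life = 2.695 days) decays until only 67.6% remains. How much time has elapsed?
t = t½ × log₂(N₀/N) = 1.522 days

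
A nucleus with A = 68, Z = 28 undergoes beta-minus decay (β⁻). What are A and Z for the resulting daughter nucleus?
Daughter: A = 68, Z = 29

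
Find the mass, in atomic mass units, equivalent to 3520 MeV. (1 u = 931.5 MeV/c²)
m = E/c² = 3.779 u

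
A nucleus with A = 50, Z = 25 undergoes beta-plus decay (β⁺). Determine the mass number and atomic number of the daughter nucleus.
Daughter: A = 50, Z = 24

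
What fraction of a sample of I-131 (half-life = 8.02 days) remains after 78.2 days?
N/N₀ = (1/2)^(t/t½) = 0.001161 = 0.116%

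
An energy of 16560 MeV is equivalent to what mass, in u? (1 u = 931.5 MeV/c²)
m = E/c² = 17.78 u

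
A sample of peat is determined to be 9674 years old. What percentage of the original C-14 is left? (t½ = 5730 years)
N/N₀ = (1/2)^(t/t½) = 0.3103 = 31%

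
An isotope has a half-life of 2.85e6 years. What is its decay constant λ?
λ = ln(2)/t½ = 2.432e-7 year⁻¹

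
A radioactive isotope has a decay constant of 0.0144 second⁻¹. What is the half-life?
t½ = ln(2)/λ = 48.14 seconds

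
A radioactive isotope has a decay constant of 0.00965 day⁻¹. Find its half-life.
t½ = ln(2)/λ = 71.83 days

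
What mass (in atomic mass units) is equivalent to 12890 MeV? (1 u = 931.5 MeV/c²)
m = E/c² = 13.84 u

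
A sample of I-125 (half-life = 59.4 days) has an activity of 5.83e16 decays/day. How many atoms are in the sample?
N = A/λ = 4.996e18 atoms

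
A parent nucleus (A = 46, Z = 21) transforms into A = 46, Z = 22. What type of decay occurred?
ΔA = 0, ΔZ = +1 ⇒ beta-minus decay (β⁻)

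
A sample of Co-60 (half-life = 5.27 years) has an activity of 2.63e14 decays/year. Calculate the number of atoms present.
N = A/λ = 2e15 atoms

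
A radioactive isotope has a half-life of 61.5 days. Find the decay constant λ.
λ = ln(2)/t½ = 0.01127 day⁻¹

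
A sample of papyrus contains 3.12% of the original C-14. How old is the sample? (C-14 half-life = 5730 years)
Age = t½ × log₂(1/ratio) = 28660 years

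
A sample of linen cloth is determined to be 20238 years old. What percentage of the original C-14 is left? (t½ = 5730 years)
N/N₀ = (1/2)^(t/t½) = 0.08645 = 8.65%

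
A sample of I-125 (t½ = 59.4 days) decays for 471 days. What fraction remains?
N/N₀ = (1/2)^(t/t½) = 0.004102 = 0.41%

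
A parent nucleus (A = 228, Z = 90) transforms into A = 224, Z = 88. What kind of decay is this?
ΔA = -4, ΔZ = -2 ⇒ alpha decay (α)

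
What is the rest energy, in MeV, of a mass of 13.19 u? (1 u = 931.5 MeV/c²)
E = mc² = 12290 MeV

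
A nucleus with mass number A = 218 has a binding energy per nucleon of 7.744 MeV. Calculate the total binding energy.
B.E. = 7.744 × 218 = 1688 MeV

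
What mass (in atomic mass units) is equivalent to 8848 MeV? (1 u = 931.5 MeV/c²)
m = E/c² = 9.499 u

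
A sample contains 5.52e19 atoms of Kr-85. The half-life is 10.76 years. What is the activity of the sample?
A = λN = 3.556e18 decays/year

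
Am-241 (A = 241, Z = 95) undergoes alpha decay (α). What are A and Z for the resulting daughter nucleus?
Daughter: A = 237, Z = 93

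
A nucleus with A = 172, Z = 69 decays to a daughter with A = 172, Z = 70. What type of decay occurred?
ΔA = 0, ΔZ = +1 ⇒ beta-minus decay (β⁻)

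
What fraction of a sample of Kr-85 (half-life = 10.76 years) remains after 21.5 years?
N/N₀ = (1/2)^(t/t½) = 0.2503 = 25%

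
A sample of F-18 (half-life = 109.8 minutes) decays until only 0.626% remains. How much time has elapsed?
t = t½ × log₂(N₀/N) = 803.7 minutes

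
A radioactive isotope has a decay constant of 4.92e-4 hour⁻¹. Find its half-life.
t½ = ln(2)/λ = 1409 hours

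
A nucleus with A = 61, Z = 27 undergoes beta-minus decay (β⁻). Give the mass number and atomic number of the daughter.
Daughter: A = 61, Z = 28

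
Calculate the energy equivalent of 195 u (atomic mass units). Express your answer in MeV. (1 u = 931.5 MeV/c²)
E = mc² = 1.816e5 MeV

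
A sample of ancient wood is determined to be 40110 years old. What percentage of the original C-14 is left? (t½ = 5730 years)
N/N₀ = (1/2)^(t/t½) = 0.007812 = 0.781%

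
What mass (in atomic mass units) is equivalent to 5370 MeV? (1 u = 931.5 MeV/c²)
m = E/c² = 5.765 u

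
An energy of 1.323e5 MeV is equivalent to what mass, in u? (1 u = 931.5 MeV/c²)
m = E/c² = 142 u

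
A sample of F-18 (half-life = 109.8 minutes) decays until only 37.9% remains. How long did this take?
t = t½ × log₂(N₀/N) = 153.7 minutes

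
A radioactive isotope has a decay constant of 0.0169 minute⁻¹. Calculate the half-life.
t½ = ln(2)/λ = 41.01 minutes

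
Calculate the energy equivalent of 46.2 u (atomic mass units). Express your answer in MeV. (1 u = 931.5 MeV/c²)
E = mc² = 43040 MeV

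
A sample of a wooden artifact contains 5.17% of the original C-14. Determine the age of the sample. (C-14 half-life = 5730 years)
Age = t½ × log₂(1/ratio) = 24490 years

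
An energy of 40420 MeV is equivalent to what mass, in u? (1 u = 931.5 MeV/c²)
m = E/c² = 43.39 u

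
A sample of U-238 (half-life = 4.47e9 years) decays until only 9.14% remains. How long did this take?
t = t½ × log₂(N₀/N) = 1.543e10 years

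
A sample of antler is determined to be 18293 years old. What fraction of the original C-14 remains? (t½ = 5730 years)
N/N₀ = (1/2)^(t/t½) = 0.1094 = 10.9%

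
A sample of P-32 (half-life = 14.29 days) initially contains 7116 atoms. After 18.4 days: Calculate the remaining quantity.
N = N₀(1/2)^(t/t½) = 2915 atoms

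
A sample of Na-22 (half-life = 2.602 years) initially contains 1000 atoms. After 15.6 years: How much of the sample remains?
N = N₀(1/2)^(t/t½) = 15.68 atoms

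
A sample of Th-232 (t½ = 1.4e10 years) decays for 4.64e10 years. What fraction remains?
N/N₀ = (1/2)^(t/t½) = 0.1005 = 10.1%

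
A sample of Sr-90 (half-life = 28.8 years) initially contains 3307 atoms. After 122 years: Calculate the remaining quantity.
N = N₀(1/2)^(t/t½) = 175.5 atoms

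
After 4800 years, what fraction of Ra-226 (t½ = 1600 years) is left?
N/N₀ = (1/2)^(t/t½) = 0.125 = 12.5%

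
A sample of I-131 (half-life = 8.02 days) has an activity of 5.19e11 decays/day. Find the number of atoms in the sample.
N = A/λ = 6.005e12 atoms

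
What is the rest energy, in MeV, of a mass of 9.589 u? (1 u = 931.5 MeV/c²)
E = mc² = 8932 MeV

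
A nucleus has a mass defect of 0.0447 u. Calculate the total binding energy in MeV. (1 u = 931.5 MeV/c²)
B.E. = Δm × 931.5 = 41.64 MeV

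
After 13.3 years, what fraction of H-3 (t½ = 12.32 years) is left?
N/N₀ = (1/2)^(t/t½) = 0.4732 = 47.3%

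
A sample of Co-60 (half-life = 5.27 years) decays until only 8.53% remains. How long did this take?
t = t½ × log₂(N₀/N) = 18.72 years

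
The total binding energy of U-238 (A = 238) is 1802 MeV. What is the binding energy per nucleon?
B.E./A = 1802/238 = 7.571 MeV/nucleon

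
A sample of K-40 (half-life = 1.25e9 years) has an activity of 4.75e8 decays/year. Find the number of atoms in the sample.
N = A/λ = 8.566e17 atoms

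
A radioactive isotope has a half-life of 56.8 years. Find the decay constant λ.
λ = ln(2)/t½ = 0.0122 year⁻¹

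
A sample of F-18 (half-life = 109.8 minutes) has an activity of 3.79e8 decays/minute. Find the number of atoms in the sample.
N = A/λ = 6.004e10 atoms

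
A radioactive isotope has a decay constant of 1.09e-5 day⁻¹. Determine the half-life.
t½ = ln(2)/λ = 63590 days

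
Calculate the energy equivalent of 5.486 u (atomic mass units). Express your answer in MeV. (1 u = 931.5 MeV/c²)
E = mc² = 5110 MeV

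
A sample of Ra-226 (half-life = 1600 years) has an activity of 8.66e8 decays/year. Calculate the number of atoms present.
N = A/λ = 1.999e12 atoms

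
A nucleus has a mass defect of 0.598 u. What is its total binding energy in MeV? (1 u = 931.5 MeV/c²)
B.E. = Δm × 931.5 = 557 MeV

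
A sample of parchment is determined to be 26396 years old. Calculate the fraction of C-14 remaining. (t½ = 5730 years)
N/N₀ = (1/2)^(t/t½) = 0.04105 = 4.1%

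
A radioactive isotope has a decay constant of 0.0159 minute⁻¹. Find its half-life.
t½ = ln(2)/λ = 43.59 minutes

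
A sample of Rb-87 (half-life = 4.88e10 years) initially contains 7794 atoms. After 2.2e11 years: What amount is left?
N = N₀(1/2)^(t/t½) = 342.5 atoms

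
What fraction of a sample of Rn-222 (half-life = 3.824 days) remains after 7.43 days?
N/N₀ = (1/2)^(t/t½) = 0.2601 = 26%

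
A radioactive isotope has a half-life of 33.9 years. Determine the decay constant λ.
λ = ln(2)/t½ = 0.02045 year⁻¹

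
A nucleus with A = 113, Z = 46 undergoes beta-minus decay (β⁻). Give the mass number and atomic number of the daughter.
Daughter: A = 113, Z = 47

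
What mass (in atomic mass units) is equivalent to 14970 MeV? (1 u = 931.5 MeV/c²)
m = E/c² = 16.07 u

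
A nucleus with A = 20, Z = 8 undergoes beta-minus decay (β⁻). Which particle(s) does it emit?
β⁻: electron (e⁻) + antineutrino (ν̄ₑ)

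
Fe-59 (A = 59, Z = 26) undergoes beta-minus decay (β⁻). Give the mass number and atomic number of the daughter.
Daughter: A = 59, Z = 27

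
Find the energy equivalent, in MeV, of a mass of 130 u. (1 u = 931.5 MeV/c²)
E = mc² = 1.211e5 MeV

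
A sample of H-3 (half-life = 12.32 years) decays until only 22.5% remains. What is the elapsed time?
t = t½ × log₂(N₀/N) = 26.51 years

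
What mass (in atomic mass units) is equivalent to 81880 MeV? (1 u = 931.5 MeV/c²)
m = E/c² = 87.9 u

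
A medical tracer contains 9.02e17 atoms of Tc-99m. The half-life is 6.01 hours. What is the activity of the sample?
A = λN = 1.04e17 decays/hour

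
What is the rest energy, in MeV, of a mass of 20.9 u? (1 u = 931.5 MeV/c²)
E = mc² = 19470 MeV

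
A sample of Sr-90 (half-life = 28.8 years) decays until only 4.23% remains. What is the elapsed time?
t = t½ × log₂(N₀/N) = 131.4 years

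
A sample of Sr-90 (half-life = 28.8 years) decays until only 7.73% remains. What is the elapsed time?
t = t½ × log₂(N₀/N) = 106.4 years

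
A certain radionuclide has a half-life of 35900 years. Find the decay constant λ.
λ = ln(2)/t½ = 1.931e-5 year⁻¹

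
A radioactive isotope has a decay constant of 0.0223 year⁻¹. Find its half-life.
t½ = ln(2)/λ = 31.08 years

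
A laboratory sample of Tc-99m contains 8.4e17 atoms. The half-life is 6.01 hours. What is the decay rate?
A = λN = 9.688e16 decays/hour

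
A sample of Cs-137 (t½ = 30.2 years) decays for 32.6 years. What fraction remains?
N/N₀ = (1/2)^(t/t½) = 0.4732 = 47.3%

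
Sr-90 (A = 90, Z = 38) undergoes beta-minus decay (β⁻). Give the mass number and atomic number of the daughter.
Daughter: A = 90, Z = 39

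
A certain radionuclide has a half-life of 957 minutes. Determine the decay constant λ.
λ = ln(2)/t½ = 7.243e-4 minute⁻¹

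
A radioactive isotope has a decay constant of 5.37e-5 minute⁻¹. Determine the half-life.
t½ = ln(2)/λ = 12910 minutes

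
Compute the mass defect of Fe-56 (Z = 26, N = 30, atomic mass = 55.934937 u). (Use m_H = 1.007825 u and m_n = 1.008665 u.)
Δm = Z·m_H + N·m_n − M = 0.5285 u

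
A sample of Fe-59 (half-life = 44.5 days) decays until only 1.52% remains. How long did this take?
t = t½ × log₂(N₀/N) = 268.8 days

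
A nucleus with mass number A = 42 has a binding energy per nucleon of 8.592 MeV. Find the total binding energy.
B.E. = 8.592 × 42 = 360.9 MeV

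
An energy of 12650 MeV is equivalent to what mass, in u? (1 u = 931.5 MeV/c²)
m = E/c² = 13.58 u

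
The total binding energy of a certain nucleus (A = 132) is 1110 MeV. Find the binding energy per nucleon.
B.E./A = 1110/132 = 8.409 MeV/nucleon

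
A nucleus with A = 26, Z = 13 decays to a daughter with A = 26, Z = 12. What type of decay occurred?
ΔA = 0, ΔZ = -1 ⇒ beta-plus decay (β⁺) or electron capture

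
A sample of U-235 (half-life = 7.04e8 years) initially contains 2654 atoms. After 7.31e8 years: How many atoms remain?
N = N₀(1/2)^(t/t½) = 1292 atoms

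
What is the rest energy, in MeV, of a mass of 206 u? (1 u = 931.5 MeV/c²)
E = mc² = 1.919e5 MeV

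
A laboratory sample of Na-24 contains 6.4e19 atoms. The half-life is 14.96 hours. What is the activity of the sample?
A = λN = 2.965e18 decays/hour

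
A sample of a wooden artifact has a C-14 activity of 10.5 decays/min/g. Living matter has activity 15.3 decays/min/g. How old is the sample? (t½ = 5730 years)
Age = t½ × log₂(A₀/A) = 3112 years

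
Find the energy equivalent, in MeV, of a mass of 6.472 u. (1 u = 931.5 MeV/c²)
E = mc² = 6029 MeV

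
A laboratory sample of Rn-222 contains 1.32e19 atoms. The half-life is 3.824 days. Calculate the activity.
A = λN = 2.393e18 decays/day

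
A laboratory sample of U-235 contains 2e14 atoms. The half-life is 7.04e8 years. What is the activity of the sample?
A = λN = 1.969e5 decays/year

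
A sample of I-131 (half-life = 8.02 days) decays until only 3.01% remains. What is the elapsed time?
t = t½ × log₂(N₀/N) = 40.53 days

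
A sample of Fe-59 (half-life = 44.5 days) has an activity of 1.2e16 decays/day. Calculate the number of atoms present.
N = A/λ = 7.704e17 atoms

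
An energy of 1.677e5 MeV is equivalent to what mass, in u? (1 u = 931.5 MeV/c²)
m = E/c² = 180 u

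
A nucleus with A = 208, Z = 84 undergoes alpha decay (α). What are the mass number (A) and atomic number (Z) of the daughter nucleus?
Daughter: A = 204, Z = 82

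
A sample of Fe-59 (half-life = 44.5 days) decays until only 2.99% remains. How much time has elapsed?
t = t½ × log₂(N₀/N) = 225.3 days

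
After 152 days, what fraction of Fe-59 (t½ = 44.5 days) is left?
N/N₀ = (1/2)^(t/t½) = 0.0937 = 9.37%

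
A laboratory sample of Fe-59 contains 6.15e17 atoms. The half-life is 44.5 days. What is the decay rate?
A = λN = 9.579e15 decays/day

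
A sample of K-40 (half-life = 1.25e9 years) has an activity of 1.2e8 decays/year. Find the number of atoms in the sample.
N = A/λ = 2.164e17 atoms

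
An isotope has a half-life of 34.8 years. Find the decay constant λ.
λ = ln(2)/t½ = 0.01992 year⁻¹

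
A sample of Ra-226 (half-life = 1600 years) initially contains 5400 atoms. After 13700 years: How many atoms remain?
N = N₀(1/2)^(t/t½) = 14.28 atoms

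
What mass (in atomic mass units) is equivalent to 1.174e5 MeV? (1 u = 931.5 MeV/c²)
m = E/c² = 126 u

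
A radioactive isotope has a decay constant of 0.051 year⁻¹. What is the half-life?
t½ = ln(2)/λ = 13.59 years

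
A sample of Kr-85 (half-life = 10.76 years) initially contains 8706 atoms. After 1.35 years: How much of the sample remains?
N = N₀(1/2)^(t/t½) = 7981 atoms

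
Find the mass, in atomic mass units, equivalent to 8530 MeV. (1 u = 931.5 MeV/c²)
m = E/c² = 9.157 u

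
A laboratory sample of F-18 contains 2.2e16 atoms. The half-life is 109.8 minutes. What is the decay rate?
A = λN = 1.389e14 decays/minute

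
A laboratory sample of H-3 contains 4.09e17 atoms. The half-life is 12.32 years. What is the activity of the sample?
A = λN = 2.301e16 decays/year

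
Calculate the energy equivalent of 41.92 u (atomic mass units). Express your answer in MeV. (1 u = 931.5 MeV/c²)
E = mc² = 39050 MeV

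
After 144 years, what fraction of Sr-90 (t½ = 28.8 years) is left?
N/N₀ = (1/2)^(t/t½) = 0.03125 = 3.12%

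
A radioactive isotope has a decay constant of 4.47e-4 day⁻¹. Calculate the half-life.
t½ = ln(2)/λ = 1551 days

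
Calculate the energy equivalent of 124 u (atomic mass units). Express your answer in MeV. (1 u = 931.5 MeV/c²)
E = mc² = 1.155e5 MeV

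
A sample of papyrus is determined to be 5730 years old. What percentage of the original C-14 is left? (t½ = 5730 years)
N/N₀ = (1/2)^(t/t½) = 0.5 = 50%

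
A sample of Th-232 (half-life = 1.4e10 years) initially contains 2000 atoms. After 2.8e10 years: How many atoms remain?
N = N₀(1/2)^(t/t½) = 500 atoms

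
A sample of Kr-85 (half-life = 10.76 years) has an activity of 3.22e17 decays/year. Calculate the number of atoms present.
N = A/λ = 4.999e18 atoms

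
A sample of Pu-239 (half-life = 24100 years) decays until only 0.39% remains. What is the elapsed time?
t = t½ × log₂(N₀/N) = 1.929e5 years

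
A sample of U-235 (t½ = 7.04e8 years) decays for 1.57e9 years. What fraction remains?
N/N₀ = (1/2)^(t/t½) = 0.2131 = 21.3%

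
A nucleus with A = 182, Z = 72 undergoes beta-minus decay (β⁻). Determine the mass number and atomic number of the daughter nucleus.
Daughter: A = 182, Z = 73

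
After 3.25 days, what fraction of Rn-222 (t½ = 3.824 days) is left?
N/N₀ = (1/2)^(t/t½) = 0.5548 = 55.5%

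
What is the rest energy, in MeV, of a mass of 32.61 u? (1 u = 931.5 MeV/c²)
E = mc² = 30380 MeV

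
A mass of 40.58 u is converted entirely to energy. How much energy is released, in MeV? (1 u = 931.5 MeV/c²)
E = mc² = 37800 MeV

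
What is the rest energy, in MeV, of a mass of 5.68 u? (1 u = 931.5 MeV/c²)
E = mc² = 5291 MeV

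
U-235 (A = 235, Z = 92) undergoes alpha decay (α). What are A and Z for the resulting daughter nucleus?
Daughter: A = 231, Z = 90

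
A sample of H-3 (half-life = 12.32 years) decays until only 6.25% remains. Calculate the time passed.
t = t½ × log₂(N₀/N) = 49.28 years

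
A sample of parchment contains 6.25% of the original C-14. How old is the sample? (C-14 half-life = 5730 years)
Age = t½ × log₂(1/ratio) = 22920 years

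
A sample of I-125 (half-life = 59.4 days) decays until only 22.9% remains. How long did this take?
t = t½ × log₂(N₀/N) = 126.3 days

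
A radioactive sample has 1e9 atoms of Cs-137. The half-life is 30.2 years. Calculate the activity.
A = λN = 2.295e7 decays/year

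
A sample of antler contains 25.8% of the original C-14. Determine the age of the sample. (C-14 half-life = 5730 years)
Age = t½ × log₂(1/ratio) = 11200 years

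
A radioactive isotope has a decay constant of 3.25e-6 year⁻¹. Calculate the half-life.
t½ = ln(2)/λ = 2.133e5 years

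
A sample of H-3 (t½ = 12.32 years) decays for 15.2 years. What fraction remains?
N/N₀ = (1/2)^(t/t½) = 0.4252 = 42.5%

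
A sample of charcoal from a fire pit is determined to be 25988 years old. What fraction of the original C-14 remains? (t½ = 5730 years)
N/N₀ = (1/2)^(t/t½) = 0.04312 = 4.31%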